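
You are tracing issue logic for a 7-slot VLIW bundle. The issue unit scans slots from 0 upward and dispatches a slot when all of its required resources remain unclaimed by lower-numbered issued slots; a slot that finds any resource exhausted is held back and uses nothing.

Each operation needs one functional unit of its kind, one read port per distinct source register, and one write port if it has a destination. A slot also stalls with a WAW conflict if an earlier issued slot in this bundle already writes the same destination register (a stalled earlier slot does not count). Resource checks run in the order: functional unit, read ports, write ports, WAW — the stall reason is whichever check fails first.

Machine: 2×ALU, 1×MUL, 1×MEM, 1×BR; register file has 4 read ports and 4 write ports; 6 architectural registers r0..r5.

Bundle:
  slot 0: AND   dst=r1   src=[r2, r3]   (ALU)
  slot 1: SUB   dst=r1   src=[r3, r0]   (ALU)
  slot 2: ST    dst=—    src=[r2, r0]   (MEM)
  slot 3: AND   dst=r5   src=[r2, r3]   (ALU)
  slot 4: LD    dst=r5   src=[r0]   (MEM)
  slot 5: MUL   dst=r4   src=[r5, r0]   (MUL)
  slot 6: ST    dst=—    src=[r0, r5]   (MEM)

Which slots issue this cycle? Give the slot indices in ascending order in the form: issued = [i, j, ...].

  0. ALU→r1 ⇒ go  {1A/1Mu/1Ld/1B | 2r 3w}
  1. ALU→r1 ⇒ no(WAW)  {1A/1Mu/1Ld/1B | 2r 3w}
  2. MEM ⇒ go  {1A/1Mu/0Ld/1B | 0r 3w}
  3. ALU→r5 ⇒ no(RD_PORT)  {1A/1Mu/0Ld/1B | 0r 3w}
  4. MEM→r5 ⇒ no(FU)  {1A/1Mu/0Ld/1B | 0r 3w}
  5. MUL→r4 ⇒ no(RD_PORT)  {1A/1Mu/0Ld/1B | 0r 3w}
  6. MEM ⇒ no(FU)  {1A/1Mu/0Ld/1B | 0r 3w}

issued = [0, 2]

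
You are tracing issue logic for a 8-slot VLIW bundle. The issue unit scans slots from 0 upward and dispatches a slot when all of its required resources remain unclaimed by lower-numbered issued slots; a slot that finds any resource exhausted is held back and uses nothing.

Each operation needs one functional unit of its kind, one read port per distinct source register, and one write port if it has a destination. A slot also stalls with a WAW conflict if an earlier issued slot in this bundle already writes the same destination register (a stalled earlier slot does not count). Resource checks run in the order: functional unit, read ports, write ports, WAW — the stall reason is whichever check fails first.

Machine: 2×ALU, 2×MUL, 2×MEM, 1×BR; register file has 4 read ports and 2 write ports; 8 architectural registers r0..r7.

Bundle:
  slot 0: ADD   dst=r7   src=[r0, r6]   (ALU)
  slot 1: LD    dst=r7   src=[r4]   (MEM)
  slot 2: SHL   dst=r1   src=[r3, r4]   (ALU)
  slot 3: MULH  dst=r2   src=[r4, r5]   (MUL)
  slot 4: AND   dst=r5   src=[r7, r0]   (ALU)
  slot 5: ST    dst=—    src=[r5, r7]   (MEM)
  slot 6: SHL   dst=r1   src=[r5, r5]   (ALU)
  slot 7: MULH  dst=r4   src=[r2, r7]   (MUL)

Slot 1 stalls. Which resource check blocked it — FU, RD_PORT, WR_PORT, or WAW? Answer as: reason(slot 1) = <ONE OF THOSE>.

  0. ALU→r7 ⇒ go  {1A/2Mu/2Ld/1B | 2r 1w}
  1. MEM→r7 ⇒ no(WAW)  {1A/2Mu/2Ld/1B | 2r 1w}
  2. ALU→r1 ⇒ go  {0A/2Mu/2Ld/1B | 0r 0w}
  3. MUL→r2 ⇒ no(RD_PORT)  {0A/2Mu/2Ld/1B | 0r 0w}
  4. ALU→r5 ⇒ no(FU)  {0A/2Mu/2Ld/1B | 0r 0w}
  5. MEM ⇒ no(RD_PORT)  {0A/2Mu/2Ld/1B | 0r 0w}
  6. ALU→r1 ⇒ no(FU)  {0A/2Mu/2Ld/1B | 0r 0w}
  7. MUL→r4 ⇒ no(RD_PORT)  {0A/2Mu/2Ld/1B | 0r 0w}

reason(slot 1) = WAW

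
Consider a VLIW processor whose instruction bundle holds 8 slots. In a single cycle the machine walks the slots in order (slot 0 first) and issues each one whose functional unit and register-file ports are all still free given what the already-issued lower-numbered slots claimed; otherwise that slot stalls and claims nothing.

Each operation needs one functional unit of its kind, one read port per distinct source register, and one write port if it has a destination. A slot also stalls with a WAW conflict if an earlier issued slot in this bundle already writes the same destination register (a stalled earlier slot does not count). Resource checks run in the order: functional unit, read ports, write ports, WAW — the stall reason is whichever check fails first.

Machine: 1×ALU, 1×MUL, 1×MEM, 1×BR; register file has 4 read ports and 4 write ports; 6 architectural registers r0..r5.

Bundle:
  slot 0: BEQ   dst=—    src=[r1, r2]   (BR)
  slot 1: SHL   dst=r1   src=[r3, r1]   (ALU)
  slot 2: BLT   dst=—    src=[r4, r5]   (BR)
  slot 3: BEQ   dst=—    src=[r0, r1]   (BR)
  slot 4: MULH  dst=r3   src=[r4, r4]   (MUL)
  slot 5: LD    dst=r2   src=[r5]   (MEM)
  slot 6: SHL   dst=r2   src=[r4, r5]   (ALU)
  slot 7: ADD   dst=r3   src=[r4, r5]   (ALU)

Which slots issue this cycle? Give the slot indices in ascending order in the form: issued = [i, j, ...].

#0 BR src=r1,r2 dispatched  <A:1 Mu:1 Ld:1 B:0 rd:2 wr:4>
#1 ALU src=r3,r1 dispatched  <A:0 Mu:1 Ld:1 B:0 rd:0 wr:3>
#2 BR src=r4,r5 held:FU  <A:0 Mu:1 Ld:1 B:0 rd:0 wr:3>
#3 BR src=r0,r1 held:FU  <A:0 Mu:1 Ld:1 B:0 rd:0 wr:3>
#4 MUL src=r4,r4 held:RD_PORT  <A:0 Mu:1 Ld:1 B:0 rd:0 wr:3>
#5 MEM src=r5 held:RD_PORT  <A:0 Mu:1 Ld:1 B:0 rd:0 wr:3>
#6 ALU src=r4,r5 held:FU  <A:0 Mu:1 Ld:1 B:0 rd:0 wr:3>
#7 ALU src=r4,r5 held:FU  <A:0 Mu:1 Ld:1 B:0 rd:0 wr:3>

issued = [0, 1]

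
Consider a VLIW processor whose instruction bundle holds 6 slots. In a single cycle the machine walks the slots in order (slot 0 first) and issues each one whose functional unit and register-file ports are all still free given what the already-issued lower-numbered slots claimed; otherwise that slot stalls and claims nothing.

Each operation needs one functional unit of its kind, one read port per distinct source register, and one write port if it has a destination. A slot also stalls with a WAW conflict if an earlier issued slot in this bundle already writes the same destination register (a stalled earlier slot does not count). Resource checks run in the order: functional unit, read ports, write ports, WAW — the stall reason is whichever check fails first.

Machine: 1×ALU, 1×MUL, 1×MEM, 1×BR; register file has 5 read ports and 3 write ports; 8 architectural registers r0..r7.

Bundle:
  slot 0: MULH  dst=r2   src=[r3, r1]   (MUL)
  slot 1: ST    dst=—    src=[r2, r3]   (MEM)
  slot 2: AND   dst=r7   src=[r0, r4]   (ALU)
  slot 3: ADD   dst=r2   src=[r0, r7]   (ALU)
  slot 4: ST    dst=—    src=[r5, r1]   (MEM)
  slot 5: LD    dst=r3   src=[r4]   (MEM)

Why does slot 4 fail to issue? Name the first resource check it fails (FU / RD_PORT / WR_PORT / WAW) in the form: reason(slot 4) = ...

reason(slot 4) = FU

  0. MUL→r2 ⇒ go  {1A/0Mu/1Ld/1B | 3r 2w}
  1. MEM ⇒ go  {1A/0Mu/0Ld/1B | 1r 2w}
  2. ALU→r7 ⇒ no(RD_PORT)  {1A/0Mu/0Ld/1B | 1r 2w}
  3. ALU→r2 ⇒ no(RD_PORT)  {1A/0Mu/0Ld/1B | 1r 2w}
  4. MEM ⇒ no(FU)  {1A/0Mu/0Ld/1B | 1r 2w}
  5. MEM→r3 ⇒ no(FU)  {1A/0Mu/0Ld/1B | 1r 2w}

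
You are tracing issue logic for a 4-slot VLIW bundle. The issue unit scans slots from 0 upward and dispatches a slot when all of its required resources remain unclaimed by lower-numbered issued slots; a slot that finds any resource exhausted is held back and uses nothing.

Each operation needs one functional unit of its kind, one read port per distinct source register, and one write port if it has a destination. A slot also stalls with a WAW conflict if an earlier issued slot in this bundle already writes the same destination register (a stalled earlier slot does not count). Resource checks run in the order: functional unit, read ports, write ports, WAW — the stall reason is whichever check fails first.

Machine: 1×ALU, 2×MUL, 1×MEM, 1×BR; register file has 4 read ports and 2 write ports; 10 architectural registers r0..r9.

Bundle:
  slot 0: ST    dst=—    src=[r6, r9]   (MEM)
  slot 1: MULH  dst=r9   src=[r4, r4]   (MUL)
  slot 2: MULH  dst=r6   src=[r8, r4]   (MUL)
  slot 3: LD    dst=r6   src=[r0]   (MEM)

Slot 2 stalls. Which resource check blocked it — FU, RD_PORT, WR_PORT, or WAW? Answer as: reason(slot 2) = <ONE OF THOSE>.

[0] MEM needs rd=2 wr=0: ok; after: ALU=1 MUL=2 MEM=0 BR=1, R=2, W=2
[1] MUL needs rd=1 wr=1: ok; after: ALU=1 MUL=1 MEM=0 BR=1, R=1, W=1
[2] MUL needs rd=2 wr=1: RD_PORT; after: ALU=1 MUL=1 MEM=0 BR=1, R=1, W=1
[3] MEM needs rd=1 wr=1: FU; after: ALU=1 MUL=1 MEM=0 BR=1, R=1, W=1

reason(slot 2) = RD_PORT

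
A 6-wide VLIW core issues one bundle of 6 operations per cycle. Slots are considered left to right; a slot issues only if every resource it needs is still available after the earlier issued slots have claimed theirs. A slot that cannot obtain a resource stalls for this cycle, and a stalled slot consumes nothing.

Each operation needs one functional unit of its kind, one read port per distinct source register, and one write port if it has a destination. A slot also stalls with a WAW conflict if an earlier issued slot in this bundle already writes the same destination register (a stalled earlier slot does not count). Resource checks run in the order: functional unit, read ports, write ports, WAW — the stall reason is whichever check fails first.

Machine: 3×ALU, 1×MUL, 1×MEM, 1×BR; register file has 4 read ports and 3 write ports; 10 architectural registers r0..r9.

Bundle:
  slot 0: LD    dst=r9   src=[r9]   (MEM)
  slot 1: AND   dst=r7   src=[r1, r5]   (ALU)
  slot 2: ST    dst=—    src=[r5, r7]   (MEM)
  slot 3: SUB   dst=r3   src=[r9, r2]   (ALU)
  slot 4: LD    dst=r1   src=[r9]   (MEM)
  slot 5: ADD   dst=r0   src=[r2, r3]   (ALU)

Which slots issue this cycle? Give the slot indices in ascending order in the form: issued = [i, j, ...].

[0] MEM needs rd=1 wr=1: ok; after: ALU=3 MUL=1 MEM=0 BR=1, R=3, W=2
[1] ALU needs rd=2 wr=1: ok; after: ALU=2 MUL=1 MEM=0 BR=1, R=1, W=1
[2] MEM needs rd=2 wr=0: FU; after: ALU=2 MUL=1 MEM=0 BR=1, R=1, W=1
[3] ALU needs rd=2 wr=1: RD_PORT; after: ALU=2 MUL=1 MEM=0 BR=1, R=1, W=1
[4] MEM needs rd=1 wr=1: FU; after: ALU=2 MUL=1 MEM=0 BR=1, R=1, W=1
[5] ALU needs rd=2 wr=1: RD_PORT; after: ALU=2 MUL=1 MEM=0 BR=1, R=1, W=1

issued = [0, 1]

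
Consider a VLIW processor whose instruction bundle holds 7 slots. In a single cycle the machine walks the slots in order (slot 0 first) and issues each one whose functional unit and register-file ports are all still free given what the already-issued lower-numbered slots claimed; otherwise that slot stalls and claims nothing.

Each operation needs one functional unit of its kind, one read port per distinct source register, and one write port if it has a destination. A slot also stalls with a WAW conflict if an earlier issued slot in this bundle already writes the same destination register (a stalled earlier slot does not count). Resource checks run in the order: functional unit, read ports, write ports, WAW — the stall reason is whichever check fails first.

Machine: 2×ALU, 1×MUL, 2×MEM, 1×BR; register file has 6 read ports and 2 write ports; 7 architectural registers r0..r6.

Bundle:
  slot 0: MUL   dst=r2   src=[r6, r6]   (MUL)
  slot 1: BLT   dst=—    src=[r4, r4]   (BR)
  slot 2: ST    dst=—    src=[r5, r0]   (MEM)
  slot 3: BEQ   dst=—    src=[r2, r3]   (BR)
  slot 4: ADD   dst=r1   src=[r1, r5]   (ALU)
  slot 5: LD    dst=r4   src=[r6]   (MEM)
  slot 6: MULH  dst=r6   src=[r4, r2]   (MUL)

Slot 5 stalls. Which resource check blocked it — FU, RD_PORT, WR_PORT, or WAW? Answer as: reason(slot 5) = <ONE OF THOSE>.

#0 MUL src=r6,r6 dispatched  <A:2 Mu:0 Ld:2 B:1 rd:5 wr:1>
#1 BR src=r4,r4 dispatched  <A:2 Mu:0 Ld:2 B:0 rd:4 wr:1>
#2 MEM src=r5,r0 dispatched  <A:2 Mu:0 Ld:1 B:0 rd:2 wr:1>
#3 BR src=r2,r3 held:FU  <A:2 Mu:0 Ld:1 B:0 rd:2 wr:1>
#4 ALU src=r1,r5 dispatched  <A:1 Mu:0 Ld:1 B:0 rd:0 wr:0>
#5 MEM src=r6 held:RD_PORT  <A:1 Mu:0 Ld:1 B:0 rd:0 wr:0>
#6 MUL src=r4,r2 held:FU  <A:1 Mu:0 Ld:1 B:0 rd:0 wr:0>

reason(slot 5) = RD_PORT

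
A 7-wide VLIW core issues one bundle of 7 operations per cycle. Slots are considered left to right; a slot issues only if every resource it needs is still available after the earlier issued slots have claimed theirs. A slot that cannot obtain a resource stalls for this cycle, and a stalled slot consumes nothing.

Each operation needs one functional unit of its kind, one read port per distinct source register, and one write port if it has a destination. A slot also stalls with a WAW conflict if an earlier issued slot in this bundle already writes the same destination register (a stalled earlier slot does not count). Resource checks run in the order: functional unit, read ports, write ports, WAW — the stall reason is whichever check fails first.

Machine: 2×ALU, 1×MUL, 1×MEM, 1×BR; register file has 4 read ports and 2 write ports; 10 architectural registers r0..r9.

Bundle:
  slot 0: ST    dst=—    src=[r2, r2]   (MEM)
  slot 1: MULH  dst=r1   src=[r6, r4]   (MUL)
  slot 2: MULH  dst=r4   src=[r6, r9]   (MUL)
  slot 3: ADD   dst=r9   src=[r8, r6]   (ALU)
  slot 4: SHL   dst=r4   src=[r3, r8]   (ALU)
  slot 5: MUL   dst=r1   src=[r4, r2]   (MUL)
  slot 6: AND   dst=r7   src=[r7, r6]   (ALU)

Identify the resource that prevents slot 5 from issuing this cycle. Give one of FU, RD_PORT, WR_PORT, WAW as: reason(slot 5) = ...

slot 0 (MEM): ISSUE — free A2,Mu1,Ld0,B1 rp3 wp2
slot 1 (MUL): ISSUE — free A2,Mu0,Ld0,B1 rp1 wp1
slot 2 (MUL): stall FU — free A2,Mu0,Ld0,B1 rp1 wp1
slot 3 (ALU): stall RD_PORT — free A2,Mu0,Ld0,B1 rp1 wp1
slot 4 (ALU): stall RD_PORT — free A2,Mu0,Ld0,B1 rp1 wp1
slot 5 (MUL): stall FU — free A2,Mu0,Ld0,B1 rp1 wp1
slot 6 (ALU): stall RD_PORT — free A2,Mu0,Ld0,B1 rp1 wp1

reason(slot 5) = FU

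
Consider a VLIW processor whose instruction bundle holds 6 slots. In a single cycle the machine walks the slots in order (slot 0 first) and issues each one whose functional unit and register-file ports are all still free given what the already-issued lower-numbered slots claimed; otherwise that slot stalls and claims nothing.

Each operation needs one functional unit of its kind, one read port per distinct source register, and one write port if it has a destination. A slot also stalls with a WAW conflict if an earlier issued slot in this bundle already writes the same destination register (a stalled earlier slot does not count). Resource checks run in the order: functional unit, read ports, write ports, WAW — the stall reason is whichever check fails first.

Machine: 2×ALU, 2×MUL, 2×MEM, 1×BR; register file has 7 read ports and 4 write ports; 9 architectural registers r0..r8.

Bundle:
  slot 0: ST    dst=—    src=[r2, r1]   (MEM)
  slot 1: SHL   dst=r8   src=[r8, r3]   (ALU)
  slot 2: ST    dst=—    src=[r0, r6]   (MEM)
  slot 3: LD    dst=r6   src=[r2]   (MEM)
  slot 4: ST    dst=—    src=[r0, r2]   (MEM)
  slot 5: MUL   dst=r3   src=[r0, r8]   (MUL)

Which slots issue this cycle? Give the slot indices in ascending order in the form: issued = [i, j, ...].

issued = [0, 1, 2]

#0 MEM src=r2,r1 dispatched  <A:2 Mu:2 Ld:1 B:1 rd:5 wr:4>
#1 ALU src=r8,r3 dispatched  <A:1 Mu:2 Ld:1 B:1 rd:3 wr:3>
#2 MEM src=r0,r6 dispatched  <A:1 Mu:2 Ld:0 B:1 rd:1 wr:3>
#3 MEM src=r2 held:FU  <A:1 Mu:2 Ld:0 B:1 rd:1 wr:3>
#4 MEM src=r0,r2 held:FU  <A:1 Mu:2 Ld:0 B:1 rd:1 wr:3>
#5 MUL src=r0,r8 held:RD_PORT  <A:1 Mu:2 Ld:0 B:1 rd:1 wr:3>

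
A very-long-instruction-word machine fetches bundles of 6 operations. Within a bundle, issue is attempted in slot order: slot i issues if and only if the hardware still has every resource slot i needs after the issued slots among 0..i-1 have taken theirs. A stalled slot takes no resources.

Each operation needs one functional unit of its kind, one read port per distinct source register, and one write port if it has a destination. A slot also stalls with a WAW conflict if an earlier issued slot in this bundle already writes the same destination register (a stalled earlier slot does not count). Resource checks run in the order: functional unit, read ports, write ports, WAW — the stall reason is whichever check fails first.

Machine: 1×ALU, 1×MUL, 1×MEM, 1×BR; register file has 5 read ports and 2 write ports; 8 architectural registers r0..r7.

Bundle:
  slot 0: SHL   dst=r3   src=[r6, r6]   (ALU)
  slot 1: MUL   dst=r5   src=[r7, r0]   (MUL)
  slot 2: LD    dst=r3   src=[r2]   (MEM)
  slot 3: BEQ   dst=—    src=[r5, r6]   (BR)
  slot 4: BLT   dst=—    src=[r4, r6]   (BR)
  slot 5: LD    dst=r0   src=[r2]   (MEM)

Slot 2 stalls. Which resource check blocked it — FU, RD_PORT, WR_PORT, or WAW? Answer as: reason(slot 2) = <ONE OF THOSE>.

#0 ALU src=r6,r6 dispatched  <A:0 Mu:1 Ld:1 B:1 rd:4 wr:1>
#1 MUL src=r7,r0 dispatched  <A:0 Mu:0 Ld:1 B:1 rd:2 wr:0>
#2 MEM src=r2 held:WR_PORT  <A:0 Mu:0 Ld:1 B:1 rd:2 wr:0>
#3 BR src=r5,r6 dispatched  <A:0 Mu:0 Ld:1 B:0 rd:0 wr:0>
#4 BR src=r4,r6 held:FU  <A:0 Mu:0 Ld:1 B:0 rd:0 wr:0>
#5 MEM src=r2 held:RD_PORT  <A:0 Mu:0 Ld:1 B:0 rd:0 wr:0>

reason(slot 2) = WR_PORT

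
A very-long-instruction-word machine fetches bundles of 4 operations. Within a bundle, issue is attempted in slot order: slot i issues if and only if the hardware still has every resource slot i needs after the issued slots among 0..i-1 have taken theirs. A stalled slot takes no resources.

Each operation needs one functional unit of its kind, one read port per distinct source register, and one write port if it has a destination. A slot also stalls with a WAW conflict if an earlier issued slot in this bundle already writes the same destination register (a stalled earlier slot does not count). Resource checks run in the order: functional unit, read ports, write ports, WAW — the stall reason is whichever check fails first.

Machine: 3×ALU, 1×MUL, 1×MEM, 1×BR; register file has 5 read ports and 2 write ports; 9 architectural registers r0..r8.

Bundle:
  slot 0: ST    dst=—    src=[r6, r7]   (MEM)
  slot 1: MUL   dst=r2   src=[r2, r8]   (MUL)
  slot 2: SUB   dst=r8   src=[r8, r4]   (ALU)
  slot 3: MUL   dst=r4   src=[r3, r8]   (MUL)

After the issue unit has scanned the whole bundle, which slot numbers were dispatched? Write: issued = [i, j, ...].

(0) want 1×MEM +2rd +0wr — yes → AL3|MU1|ME0|BR1|rd3|wr2
(1) want 1×MUL +2rd +1wr — yes → AL3|MU0|ME0|BR1|rd1|wr1
(2) want 1×ALU +2rd +1wr — RD_PORT → AL3|MU0|ME0|BR1|rd1|wr1
(3) want 1×MUL +2rd +1wr — FU → AL3|MU0|ME0|BR1|rd1|wr1

issued = [0, 1]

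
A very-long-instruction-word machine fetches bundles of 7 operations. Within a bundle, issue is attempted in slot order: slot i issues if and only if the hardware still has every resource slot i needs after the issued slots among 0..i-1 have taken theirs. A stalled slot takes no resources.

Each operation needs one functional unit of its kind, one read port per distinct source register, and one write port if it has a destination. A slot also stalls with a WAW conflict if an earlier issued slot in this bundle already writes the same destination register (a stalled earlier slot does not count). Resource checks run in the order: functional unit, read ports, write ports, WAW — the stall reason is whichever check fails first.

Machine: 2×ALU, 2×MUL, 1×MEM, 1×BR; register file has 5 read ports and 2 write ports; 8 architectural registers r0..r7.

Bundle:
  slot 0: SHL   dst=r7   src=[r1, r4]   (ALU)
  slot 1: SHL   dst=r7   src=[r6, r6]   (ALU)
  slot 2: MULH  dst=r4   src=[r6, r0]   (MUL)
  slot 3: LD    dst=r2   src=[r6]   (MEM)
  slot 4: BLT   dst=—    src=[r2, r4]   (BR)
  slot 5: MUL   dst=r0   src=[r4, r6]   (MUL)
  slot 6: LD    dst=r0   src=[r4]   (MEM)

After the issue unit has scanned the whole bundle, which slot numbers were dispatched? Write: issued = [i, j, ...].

(0) want 1×ALU +2rd +1wr — yes → AL1|MU2|ME1|BR1|rd3|wr1
(1) want 1×ALU +1rd +1wr — WAW → AL1|MU2|ME1|BR1|rd3|wr1
(2) want 1×MUL +2rd +1wr — yes → AL1|MU1|ME1|BR1|rd1|wr0
(3) want 1×MEM +1rd +1wr — WR_PORT → AL1|MU1|ME1|BR1|rd1|wr0
(4) want 1×BR +2rd +0wr — RD_PORT → AL1|MU1|ME1|BR1|rd1|wr0
(5) want 1×MUL +2rd +1wr — RD_PORT → AL1|MU1|ME1|BR1|rd1|wr0
(6) want 1×MEM +1rd +1wr — WR_PORT → AL1|MU1|ME1|BR1|rd1|wr0

issued = [0, 2]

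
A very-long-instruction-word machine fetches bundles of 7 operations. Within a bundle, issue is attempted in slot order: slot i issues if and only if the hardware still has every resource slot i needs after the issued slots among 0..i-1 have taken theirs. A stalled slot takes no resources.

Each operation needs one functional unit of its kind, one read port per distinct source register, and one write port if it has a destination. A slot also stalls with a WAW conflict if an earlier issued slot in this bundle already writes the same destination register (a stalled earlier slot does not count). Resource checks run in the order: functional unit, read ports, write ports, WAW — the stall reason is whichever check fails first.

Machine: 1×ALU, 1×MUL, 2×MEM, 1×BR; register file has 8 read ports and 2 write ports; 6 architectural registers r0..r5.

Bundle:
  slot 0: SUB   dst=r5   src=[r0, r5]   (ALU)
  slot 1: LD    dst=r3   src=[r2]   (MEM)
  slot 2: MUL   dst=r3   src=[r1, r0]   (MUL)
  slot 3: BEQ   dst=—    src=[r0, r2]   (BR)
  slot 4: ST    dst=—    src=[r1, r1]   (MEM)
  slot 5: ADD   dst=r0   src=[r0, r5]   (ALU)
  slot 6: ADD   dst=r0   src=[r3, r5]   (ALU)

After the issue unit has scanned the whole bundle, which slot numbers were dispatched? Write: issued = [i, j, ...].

[0] ALU needs rd=2 wr=1: ok; after: ALU=0 MUL=1 MEM=2 BR=1, R=6, W=1
[1] MEM needs rd=1 wr=1: ok; after: ALU=0 MUL=1 MEM=1 BR=1, R=5, W=0
[2] MUL needs rd=2 wr=1: WR_PORT; after: ALU=0 MUL=1 MEM=1 BR=1, R=5, W=0
[3] BR needs rd=2 wr=0: ok; after: ALU=0 MUL=1 MEM=1 BR=0, R=3, W=0
[4] MEM needs rd=1 wr=0: ok; after: ALU=0 MUL=1 MEM=0 BR=0, R=2, W=0
[5] ALU needs rd=2 wr=1: FU; after: ALU=0 MUL=1 MEM=0 BR=0, R=2, W=0
[6] ALU needs rd=2 wr=1: FU; after: ALU=0 MUL=1 MEM=0 BR=0, R=2, W=0

issued = [0, 1, 3, 4]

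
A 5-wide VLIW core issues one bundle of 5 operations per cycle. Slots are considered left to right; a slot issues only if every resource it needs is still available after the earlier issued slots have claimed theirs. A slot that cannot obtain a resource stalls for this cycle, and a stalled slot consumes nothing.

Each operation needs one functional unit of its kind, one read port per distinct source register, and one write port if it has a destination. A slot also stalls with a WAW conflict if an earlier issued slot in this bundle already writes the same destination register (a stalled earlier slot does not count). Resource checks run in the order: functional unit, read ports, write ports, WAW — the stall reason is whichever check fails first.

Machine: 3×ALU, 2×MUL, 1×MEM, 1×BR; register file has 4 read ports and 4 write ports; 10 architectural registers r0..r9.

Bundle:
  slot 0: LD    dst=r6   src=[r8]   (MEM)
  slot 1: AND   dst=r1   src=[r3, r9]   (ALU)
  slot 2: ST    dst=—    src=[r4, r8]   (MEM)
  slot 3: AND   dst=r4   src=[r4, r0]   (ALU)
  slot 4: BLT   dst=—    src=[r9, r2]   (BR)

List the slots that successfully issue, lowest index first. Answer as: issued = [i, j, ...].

issued = [0, 1]

[0] MEM needs rd=1 wr=1: ok; after: ALU=3 MUL=2 MEM=0 BR=1, R=3, W=3
[1] ALU needs rd=2 wr=1: ok; after: ALU=2 MUL=2 MEM=0 BR=1, R=1, W=2
[2] MEM needs rd=2 wr=0: FU; after: ALU=2 MUL=2 MEM=0 BR=1, R=1, W=2
[3] ALU needs rd=2 wr=1: RD_PORT; after: ALU=2 MUL=2 MEM=0 BR=1, R=1, W=2
[4] BR needs rd=2 wr=0: RD_PORT; after: ALU=2 MUL=2 MEM=0 BR=1, R=1, W=2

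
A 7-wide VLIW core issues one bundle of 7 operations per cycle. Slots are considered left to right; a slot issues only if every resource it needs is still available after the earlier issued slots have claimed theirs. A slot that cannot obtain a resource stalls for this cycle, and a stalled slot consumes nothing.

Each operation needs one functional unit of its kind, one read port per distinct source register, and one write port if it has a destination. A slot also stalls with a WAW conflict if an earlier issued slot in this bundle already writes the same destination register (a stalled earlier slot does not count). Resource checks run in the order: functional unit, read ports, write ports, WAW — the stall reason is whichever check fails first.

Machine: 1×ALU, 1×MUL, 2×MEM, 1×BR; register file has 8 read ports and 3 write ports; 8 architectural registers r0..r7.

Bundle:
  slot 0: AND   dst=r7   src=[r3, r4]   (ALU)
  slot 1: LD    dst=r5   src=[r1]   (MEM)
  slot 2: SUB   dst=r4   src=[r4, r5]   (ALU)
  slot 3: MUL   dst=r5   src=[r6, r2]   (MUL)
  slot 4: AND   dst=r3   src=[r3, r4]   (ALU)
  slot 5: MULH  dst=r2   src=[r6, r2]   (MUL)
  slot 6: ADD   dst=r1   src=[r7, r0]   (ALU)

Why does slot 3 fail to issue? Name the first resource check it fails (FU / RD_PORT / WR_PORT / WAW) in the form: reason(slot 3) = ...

reason(slot 3) = WAW

#0 ALU src=r3,r4 dispatched  <A:0 Mu:1 Ld:2 B:1 rd:6 wr:2>
#1 MEM src=r1 dispatched  <A:0 Mu:1 Ld:1 B:1 rd:5 wr:1>
#2 ALU src=r4,r5 held:FU  <A:0 Mu:1 Ld:1 B:1 rd:5 wr:1>
#3 MUL src=r6,r2 held:WAW  <A:0 Mu:1 Ld:1 B:1 rd:5 wr:1>
#4 ALU src=r3,r4 held:FU  <A:0 Mu:1 Ld:1 B:1 rd:5 wr:1>
#5 MUL src=r6,r2 dispatched  <A:0 Mu:0 Ld:1 B:1 rd:3 wr:0>
#6 ALU src=r7,r0 held:FU  <A:0 Mu:0 Ld:1 B:1 rd:3 wr:0>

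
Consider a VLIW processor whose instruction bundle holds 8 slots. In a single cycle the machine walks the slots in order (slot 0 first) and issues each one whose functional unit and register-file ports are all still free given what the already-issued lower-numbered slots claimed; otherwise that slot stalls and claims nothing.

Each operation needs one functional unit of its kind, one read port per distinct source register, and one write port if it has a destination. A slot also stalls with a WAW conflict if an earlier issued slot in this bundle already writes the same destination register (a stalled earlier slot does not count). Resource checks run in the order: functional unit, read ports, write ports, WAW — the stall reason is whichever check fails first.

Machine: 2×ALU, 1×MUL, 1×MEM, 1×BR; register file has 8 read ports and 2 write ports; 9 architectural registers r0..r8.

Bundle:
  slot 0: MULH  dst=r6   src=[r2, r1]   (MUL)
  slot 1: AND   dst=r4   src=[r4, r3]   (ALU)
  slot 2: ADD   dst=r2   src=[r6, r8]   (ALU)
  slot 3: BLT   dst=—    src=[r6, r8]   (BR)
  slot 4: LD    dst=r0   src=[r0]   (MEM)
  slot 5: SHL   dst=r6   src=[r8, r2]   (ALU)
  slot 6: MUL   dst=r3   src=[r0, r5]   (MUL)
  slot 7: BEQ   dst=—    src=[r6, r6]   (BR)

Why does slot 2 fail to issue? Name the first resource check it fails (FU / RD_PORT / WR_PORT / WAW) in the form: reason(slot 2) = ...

[0] MUL needs rd=2 wr=1: ok; after: ALU=2 MUL=0 MEM=1 BR=1, R=6, W=1
[1] ALU needs rd=2 wr=1: ok; after: ALU=1 MUL=0 MEM=1 BR=1, R=4, W=0
[2] ALU needs rd=2 wr=1: WR_PORT; after: ALU=1 MUL=0 MEM=1 BR=1, R=4, W=0
[3] BR needs rd=2 wr=0: ok; after: ALU=1 MUL=0 MEM=1 BR=0, R=2, W=0
[4] MEM needs rd=1 wr=1: WR_PORT; after: ALU=1 MUL=0 MEM=1 BR=0, R=2, W=0
[5] ALU needs rd=2 wr=1: WR_PORT; after: ALU=1 MUL=0 MEM=1 BR=0, R=2, W=0
[6] MUL needs rd=2 wr=1: FU; after: ALU=1 MUL=0 MEM=1 BR=0, R=2, W=0
[7] BR needs rd=1 wr=0: FU; after: ALU=1 MUL=0 MEM=1 BR=0, R=2, W=0

reason(slot 2) = WR_PORT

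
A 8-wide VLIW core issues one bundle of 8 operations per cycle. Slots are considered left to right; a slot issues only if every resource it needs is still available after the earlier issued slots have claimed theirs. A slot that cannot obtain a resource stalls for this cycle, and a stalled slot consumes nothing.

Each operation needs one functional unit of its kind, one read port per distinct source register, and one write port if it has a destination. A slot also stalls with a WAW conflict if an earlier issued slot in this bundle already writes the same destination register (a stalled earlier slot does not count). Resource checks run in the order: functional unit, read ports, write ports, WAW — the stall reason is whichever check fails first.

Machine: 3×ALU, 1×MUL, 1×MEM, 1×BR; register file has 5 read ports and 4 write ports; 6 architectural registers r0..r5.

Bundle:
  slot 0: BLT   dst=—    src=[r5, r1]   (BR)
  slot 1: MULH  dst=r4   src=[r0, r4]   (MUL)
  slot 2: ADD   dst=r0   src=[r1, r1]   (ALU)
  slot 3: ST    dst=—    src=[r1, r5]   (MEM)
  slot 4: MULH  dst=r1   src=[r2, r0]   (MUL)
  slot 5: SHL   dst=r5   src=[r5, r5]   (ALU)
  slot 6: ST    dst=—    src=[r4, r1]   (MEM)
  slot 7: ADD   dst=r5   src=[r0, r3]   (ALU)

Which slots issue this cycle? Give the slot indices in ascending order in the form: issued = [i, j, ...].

issued = [0, 1, 2]

[0] BR needs rd=2 wr=0: ok; after: ALU=3 MUL=1 MEM=1 BR=0, R=3, W=4
[1] MUL needs rd=2 wr=1: ok; after: ALU=3 MUL=0 MEM=1 BR=0, R=1, W=3
[2] ALU needs rd=1 wr=1: ok; after: ALU=2 MUL=0 MEM=1 BR=0, R=0, W=2
[3] MEM needs rd=2 wr=0: RD_PORT; after: ALU=2 MUL=0 MEM=1 BR=0, R=0, W=2
[4] MUL needs rd=2 wr=1: FU; after: ALU=2 MUL=0 MEM=1 BR=0, R=0, W=2
[5] ALU needs rd=1 wr=1: RD_PORT; after: ALU=2 MUL=0 MEM=1 BR=0, R=0, W=2
[6] MEM needs rd=2 wr=0: RD_PORT; after: ALU=2 MUL=0 MEM=1 BR=0, R=0, W=2
[7] ALU needs rd=2 wr=1: RD_PORT; after: ALU=2 MUL=0 MEM=1 BR=0, R=0, W=2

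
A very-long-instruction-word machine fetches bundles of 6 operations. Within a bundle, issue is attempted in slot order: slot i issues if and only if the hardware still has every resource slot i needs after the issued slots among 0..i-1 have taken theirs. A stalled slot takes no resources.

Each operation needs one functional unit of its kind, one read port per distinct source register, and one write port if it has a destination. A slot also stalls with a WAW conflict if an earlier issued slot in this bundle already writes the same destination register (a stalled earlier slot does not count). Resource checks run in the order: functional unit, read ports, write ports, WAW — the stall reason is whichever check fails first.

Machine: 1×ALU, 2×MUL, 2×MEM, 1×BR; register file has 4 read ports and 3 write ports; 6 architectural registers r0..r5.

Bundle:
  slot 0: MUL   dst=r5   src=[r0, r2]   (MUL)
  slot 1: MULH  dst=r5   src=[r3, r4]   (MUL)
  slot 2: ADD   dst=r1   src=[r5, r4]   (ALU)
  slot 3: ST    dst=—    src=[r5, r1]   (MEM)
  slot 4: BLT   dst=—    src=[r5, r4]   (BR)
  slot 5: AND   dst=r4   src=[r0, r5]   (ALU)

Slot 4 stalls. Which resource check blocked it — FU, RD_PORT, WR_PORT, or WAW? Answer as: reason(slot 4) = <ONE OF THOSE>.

slot 0 (MUL): ISSUE — free A1,Mu1,Ld2,B1 rp2 wp2
slot 1 (MUL): stall WAW — free A1,Mu1,Ld2,B1 rp2 wp2
slot 2 (ALU): ISSUE — free A0,Mu1,Ld2,B1 rp0 wp1
slot 3 (MEM): stall RD_PORT — free A0,Mu1,Ld2,B1 rp0 wp1
slot 4 (BR): stall RD_PORT — free A0,Mu1,Ld2,B1 rp0 wp1
slot 5 (ALU): stall FU — free A0,Mu1,Ld2,B1 rp0 wp1

reason(slot 4) = RD_PORT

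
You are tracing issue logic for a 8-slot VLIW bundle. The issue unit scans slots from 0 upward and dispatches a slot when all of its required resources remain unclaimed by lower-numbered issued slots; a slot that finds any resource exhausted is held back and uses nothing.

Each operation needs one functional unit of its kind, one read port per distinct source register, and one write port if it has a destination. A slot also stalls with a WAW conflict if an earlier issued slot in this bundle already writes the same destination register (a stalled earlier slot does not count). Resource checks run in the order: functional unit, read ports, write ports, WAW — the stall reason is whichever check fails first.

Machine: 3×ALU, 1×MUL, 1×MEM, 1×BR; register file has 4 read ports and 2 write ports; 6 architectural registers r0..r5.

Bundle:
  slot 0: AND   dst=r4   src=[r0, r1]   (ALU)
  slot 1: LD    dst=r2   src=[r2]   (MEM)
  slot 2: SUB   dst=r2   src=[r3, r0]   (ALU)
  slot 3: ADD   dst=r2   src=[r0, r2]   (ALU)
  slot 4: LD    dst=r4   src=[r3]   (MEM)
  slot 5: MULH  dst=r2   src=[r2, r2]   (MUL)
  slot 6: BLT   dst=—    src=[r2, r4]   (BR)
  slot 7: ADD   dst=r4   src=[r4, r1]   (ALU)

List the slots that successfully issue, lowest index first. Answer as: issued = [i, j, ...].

  0. ALU→r4 ⇒ go  {2A/1Mu/1Ld/1B | 2r 1w}
  1. MEM→r2 ⇒ go  {2A/1Mu/0Ld/1B | 1r 0w}
  2. ALU→r2 ⇒ no(RD_PORT)  {2A/1Mu/0Ld/1B | 1r 0w}
  3. ALU→r2 ⇒ no(RD_PORT)  {2A/1Mu/0Ld/1B | 1r 0w}
  4. MEM→r4 ⇒ no(FU)  {2A/1Mu/0Ld/1B | 1r 0w}
  5. MUL→r2 ⇒ no(WR_PORT)  {2A/1Mu/0Ld/1B | 1r 0w}
  6. BR ⇒ no(RD_PORT)  {2A/1Mu/0Ld/1B | 1r 0w}
  7. ALU→r4 ⇒ no(RD_PORT)  {2A/1Mu/0Ld/1B | 1r 0w}

issued = [0, 1]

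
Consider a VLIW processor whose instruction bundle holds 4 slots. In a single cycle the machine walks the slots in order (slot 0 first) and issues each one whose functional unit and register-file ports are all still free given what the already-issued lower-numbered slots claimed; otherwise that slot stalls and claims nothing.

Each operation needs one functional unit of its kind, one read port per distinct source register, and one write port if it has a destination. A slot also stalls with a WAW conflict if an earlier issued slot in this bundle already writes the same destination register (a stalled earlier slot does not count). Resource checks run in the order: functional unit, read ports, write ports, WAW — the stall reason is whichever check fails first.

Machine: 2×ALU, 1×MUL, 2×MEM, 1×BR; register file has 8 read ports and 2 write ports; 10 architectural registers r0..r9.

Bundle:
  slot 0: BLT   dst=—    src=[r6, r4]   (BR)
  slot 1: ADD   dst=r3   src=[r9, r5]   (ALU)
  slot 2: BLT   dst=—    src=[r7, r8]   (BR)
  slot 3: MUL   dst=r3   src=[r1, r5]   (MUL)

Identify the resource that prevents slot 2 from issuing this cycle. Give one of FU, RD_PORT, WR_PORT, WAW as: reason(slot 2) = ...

reason(slot 2) = FU

  0. BR ⇒ go  {2A/1Mu/2Ld/0B | 6r 2w}
  1. ALU→r3 ⇒ go  {1A/1Mu/2Ld/0B | 4r 1w}
  2. BR ⇒ no(FU)  {1A/1Mu/2Ld/0B | 4r 1w}
  3. MUL→r3 ⇒ no(WAW)  {1A/1Mu/2Ld/0B | 4r 1w}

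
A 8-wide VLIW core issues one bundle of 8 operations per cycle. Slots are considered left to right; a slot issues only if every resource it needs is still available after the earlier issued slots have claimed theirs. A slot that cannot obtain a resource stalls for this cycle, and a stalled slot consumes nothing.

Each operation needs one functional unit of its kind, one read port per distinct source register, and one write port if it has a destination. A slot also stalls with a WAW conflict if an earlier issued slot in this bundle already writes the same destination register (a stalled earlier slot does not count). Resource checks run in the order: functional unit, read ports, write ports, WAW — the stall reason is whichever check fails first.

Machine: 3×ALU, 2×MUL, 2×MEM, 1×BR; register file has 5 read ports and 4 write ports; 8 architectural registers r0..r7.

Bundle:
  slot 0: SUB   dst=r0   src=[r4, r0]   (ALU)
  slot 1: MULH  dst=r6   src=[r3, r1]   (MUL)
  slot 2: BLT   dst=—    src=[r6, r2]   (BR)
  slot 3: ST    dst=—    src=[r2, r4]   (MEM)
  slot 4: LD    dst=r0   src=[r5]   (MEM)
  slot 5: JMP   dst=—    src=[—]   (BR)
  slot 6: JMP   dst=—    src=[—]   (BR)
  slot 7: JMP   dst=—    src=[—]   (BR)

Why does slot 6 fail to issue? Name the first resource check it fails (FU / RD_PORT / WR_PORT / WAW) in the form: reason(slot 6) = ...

reason(slot 6) = FU

#0 ALU src=r4,r0 dispatched  <A:2 Mu:2 Ld:2 B:1 rd:3 wr:3>
#1 MUL src=r3,r1 dispatched  <A:2 Mu:1 Ld:2 B:1 rd:1 wr:2>
#2 BR src=r6,r2 held:RD_PORT  <A:2 Mu:1 Ld:2 B:1 rd:1 wr:2>
#3 MEM src=r2,r4 held:RD_PORT  <A:2 Mu:1 Ld:2 B:1 rd:1 wr:2>
#4 MEM src=r5 held:WAW  <A:2 Mu:1 Ld:2 B:1 rd:1 wr:2>
#5 BR src=- dispatched  <A:2 Mu:1 Ld:2 B:0 rd:1 wr:2>
#6 BR src=- held:FU  <A:2 Mu:1 Ld:2 B:0 rd:1 wr:2>
#7 BR src=- held:FU  <A:2 Mu:1 Ld:2 B:0 rd:1 wr:2>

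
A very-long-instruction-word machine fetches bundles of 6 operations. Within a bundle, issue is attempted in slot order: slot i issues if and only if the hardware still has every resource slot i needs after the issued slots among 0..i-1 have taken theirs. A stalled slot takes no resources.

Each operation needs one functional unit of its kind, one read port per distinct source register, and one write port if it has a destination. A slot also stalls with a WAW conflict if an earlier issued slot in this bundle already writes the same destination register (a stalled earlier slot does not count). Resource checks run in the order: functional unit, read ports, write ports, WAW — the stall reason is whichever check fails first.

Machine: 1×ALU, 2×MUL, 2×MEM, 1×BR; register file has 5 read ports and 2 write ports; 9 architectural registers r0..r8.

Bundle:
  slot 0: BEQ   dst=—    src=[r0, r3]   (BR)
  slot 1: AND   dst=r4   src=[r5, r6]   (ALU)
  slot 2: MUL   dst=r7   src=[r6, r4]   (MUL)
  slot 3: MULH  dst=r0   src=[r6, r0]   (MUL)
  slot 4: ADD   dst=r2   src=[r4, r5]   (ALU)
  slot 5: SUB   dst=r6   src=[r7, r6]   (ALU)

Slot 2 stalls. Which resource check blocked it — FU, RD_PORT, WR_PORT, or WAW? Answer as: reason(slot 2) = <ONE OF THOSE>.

reason(slot 2) = RD_PORT

slot 0 (BR): ISSUE — free A1,Mu2,Ld2,B0 rp3 wp2
slot 1 (ALU): ISSUE — free A0,Mu2,Ld2,B0 rp1 wp1
slot 2 (MUL): stall RD_PORT — free A0,Mu2,Ld2,B0 rp1 wp1
slot 3 (MUL): stall RD_PORT — free A0,Mu2,Ld2,B0 rp1 wp1
slot 4 (ALU): stall FU — free A0,Mu2,Ld2,B0 rp1 wp1
slot 5 (ALU): stall FU — free A0,Mu2,Ld2,B0 rp1 wp1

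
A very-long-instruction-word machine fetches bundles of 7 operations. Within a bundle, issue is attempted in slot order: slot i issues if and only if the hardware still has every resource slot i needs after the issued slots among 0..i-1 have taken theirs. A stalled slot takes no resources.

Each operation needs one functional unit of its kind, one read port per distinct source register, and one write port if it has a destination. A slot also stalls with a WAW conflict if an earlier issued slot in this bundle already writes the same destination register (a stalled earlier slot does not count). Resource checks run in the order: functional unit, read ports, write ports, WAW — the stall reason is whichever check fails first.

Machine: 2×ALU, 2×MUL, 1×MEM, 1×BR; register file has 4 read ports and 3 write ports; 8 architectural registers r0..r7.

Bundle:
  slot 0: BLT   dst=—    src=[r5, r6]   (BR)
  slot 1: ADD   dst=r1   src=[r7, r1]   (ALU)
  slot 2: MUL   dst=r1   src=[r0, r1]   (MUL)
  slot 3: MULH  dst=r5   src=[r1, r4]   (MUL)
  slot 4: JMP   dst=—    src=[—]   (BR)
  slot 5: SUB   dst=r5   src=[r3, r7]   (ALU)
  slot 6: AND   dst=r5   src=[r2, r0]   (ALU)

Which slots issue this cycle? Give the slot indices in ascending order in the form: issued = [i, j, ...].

issued = [0, 1]

(0) want 1×BR +2rd +0wr — yes → AL2|MU2|ME1|BR0|rd2|wr3
(1) want 1×ALU +2rd +1wr — yes → AL1|MU2|ME1|BR0|rd0|wr2
(2) want 1×MUL +2rd +1wr — RD_PORT → AL1|MU2|ME1|BR0|rd0|wr2
(3) want 1×MUL +2rd +1wr — RD_PORT → AL1|MU2|ME1|BR0|rd0|wr2
(4) want 1×BR +0rd +0wr — FU → AL1|MU2|ME1|BR0|rd0|wr2
(5) want 1×ALU +2rd +1wr — RD_PORT → AL1|MU2|ME1|BR0|rd0|wr2
(6) want 1×ALU +2rd +1wr — RD_PORT → AL1|MU2|ME1|BR0|rd0|wr2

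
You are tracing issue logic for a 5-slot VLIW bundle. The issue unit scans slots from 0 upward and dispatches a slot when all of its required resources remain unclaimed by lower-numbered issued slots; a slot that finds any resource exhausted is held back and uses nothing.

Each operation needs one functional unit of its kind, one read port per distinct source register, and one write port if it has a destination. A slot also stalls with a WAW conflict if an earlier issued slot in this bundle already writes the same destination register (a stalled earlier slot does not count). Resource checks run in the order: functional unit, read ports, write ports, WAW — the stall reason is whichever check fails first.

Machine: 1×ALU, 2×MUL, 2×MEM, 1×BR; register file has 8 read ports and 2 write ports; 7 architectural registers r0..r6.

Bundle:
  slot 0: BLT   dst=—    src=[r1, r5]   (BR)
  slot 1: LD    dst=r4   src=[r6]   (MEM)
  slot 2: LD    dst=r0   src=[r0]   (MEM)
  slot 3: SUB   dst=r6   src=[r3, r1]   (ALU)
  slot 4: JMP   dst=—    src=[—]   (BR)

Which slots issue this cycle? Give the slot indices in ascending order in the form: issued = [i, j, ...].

issued = [0, 1, 2]

(0) want 1×BR +2rd +0wr — yes → AL1|MU2|ME2|BR0|rd6|wr2
(1) want 1×MEM +1rd +1wr — yes → AL1|MU2|ME1|BR0|rd5|wr1
(2) want 1×MEM +1rd +1wr — yes → AL1|MU2|ME0|BR0|rd4|wr0
(3) want 1×ALU +2rd +1wr — WR_PORT → AL1|MU2|ME0|BR0|rd4|wr0
(4) want 1×BR +0rd +0wr — FU → AL1|MU2|ME0|BR0|rd4|wr0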